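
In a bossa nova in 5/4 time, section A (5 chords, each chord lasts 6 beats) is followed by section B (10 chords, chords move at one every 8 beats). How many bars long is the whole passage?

A: 5 × 6 = 30 beats = 6 bars.
B: 10 × 8 = 80 beats = 16 bars.
Total: 6 + 16 = 22 bars.

22 bars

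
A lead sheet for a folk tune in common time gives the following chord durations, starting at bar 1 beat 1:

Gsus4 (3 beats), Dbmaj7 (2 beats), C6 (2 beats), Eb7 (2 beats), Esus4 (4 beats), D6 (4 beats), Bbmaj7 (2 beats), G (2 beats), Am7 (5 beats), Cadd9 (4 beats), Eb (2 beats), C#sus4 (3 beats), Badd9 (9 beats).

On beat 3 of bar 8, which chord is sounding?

Eb

Beat 3 of bar 8 is beat (8−1)×4 + 3 = 31 overall.
Running totals: Gsus4 ends at 3, Dbmaj7 ends at 5, C6 ends at 7, Eb7 ends at 9, Esus4 ends at 13, D6 ends at 17, Bbmaj7 ends at 19, G ends at 21, Am7 ends at 26, Cadd9 ends at 30, Eb ends at 32.
Beat 31 falls within Eb.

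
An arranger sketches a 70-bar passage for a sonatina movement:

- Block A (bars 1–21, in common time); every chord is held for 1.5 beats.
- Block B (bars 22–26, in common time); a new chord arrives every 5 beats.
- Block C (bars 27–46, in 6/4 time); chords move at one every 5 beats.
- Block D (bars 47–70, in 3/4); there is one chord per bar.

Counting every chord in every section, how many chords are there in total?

108 chords

A: 21 bars × 4 beats = 84 beats; 1.5 beats/chord → 56 chords.
B: 5 bars × 4 beats = 20 beats; 5 beats/chord → 4 chords.
C: 20 bars × 6 beats = 120 beats; 5 beats/chord → 24 chords.
D: 24 bars × 3 beats = 72 beats; 3 beats/chord → 24 chords.
Total: 56 + 4 + 24 + 24 = 108.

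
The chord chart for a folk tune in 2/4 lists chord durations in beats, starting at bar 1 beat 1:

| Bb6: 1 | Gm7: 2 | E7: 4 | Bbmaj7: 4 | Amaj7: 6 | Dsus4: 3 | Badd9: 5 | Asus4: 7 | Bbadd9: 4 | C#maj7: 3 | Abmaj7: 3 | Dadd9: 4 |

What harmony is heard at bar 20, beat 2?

Abmaj7

Beat 2 of bar 20 is beat (20−1)×2 + 2 = 40 overall.
Running totals: Bb6 ends at 1, Gm7 ends at 3, E7 ends at 7, Bbmaj7 ends at 11, Amaj7 ends at 17, Dsus4 ends at 20, Badd9 ends at 25, Asus4 ends at 32, Bbadd9 ends at 36, C#maj7 ends at 39, Abmaj7 ends at 42.
Beat 40 falls within Abmaj7.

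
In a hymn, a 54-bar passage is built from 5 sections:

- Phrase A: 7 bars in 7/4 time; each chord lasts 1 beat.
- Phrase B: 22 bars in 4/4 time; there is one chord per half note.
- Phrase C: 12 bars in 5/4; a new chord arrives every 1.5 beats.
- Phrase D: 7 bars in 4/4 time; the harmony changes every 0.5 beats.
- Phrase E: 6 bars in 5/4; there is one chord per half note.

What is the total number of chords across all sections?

204 chords

A: 7 bars × 7 beats = 49 beats; 1 beat/chord → 49 chords.
B: 22 bars × 4 beats = 88 beats; 2 beats/chord → 44 chords.
C: 12 bars × 5 beats = 60 beats; 1.5 beats/chord → 40 chords.
D: 7 bars × 4 beats = 28 beats; 0.5 beats/chord → 56 chords.
E: 6 bars × 5 beats = 30 beats; 2 beats/chord → 15 chords.
Total: 49 + 44 + 40 + 56 + 15 = 204.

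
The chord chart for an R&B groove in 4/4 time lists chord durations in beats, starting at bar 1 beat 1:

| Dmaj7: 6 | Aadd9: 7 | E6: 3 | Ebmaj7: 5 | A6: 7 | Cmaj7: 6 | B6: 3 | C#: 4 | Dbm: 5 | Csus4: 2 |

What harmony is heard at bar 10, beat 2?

C#

Beat 2 of bar 10 is beat (10−1)×4 + 2 = 38 overall.
Running totals: Dmaj7 ends at 6, Aadd9 ends at 13, E6 ends at 16, Ebmaj7 ends at 21, A6 ends at 28, Cmaj7 ends at 34, B6 ends at 37, C# ends at 41.
Beat 38 falls within C#.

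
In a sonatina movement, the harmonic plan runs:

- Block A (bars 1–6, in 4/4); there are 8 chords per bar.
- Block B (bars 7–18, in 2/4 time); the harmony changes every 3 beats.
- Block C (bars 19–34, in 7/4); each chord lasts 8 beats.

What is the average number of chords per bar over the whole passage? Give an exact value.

A: 6 × 4 = 24 beats ÷ 0.5 = 48 chords.
B: 12 × 2 = 24 beats ÷ 3 = 8 chords.
C: 16 × 7 = 112 beats ÷ 8 = 14 chords.
Overall: 70 chords over 34 bars → 70/34 = 35/17 chords per bar.

35/17 chords per bar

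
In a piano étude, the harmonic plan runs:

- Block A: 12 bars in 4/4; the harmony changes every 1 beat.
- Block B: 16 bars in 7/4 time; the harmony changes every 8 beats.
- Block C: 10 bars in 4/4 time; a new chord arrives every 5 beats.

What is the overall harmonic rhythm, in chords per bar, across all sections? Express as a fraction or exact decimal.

35/19 chords per bar

A: 12 × 4 = 48 beats ÷ 1 = 48 chords.
B: 16 × 7 = 112 beats ÷ 8 = 14 chords.
C: 10 × 4 = 40 beats ÷ 5 = 8 chords.
Overall: 70 chords over 38 bars → 70/38 = 35/19 chords per bar.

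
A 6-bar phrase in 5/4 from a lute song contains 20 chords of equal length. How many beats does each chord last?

6 bars × 5 beats/bar = 30 beats total.
30 beats ÷ 20 chords = 1.5 beats per chord.
(That is a dotted quarter note.)

1.5 beats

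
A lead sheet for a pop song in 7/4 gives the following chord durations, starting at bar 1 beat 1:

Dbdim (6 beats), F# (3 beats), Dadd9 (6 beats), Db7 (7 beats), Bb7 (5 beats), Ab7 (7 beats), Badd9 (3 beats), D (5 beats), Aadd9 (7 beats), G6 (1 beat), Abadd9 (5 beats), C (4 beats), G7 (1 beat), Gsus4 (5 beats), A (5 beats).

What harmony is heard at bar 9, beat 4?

G7

Beat 4 of bar 9 is beat (9−1)×7 + 4 = 60 overall.
Running totals: Dbdim ends at 6, F# ends at 9, Dadd9 ends at 15, Db7 ends at 22, Bb7 ends at 27, Ab7 ends at 34, Badd9 ends at 37, D ends at 42, Aadd9 ends at 49, G6 ends at 50, Abadd9 ends at 55, C ends at 59, G7 ends at 60.
Beat 60 falls within G7.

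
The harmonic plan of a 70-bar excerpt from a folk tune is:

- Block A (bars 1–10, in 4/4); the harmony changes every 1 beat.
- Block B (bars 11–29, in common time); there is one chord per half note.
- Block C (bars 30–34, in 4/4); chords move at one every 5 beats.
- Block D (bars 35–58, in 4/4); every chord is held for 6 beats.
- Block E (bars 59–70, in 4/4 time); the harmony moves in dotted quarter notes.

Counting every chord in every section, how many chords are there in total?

A: 10 bars × 4 beats = 40 beats; 1 beat/chord → 40 chords.
B: 19 bars × 4 beats = 76 beats; 2 beats/chord → 38 chords.
C: 5 bars × 4 beats = 20 beats; 5 beats/chord → 4 chords.
D: 24 bars × 4 beats = 96 beats; 6 beats/chord → 16 chords.
E: 12 bars × 4 beats = 48 beats; 1.5 beats/chord → 32 chords.
Total: 40 + 38 + 4 + 16 + 32 = 130.

130 chords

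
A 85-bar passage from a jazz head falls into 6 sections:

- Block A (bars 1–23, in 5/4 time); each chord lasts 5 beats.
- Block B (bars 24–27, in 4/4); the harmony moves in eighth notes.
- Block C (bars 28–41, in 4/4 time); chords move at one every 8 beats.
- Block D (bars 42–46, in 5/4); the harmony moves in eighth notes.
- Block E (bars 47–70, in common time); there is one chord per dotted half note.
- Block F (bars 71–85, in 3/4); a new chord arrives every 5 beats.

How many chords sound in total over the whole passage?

153 chords

A: 23·5 = 115 beats, 115/5 = 23 chords.
B: 4·4 = 16 beats, 16/0.5 = 32 chords.
C: 14·4 = 56 beats, 56/8 = 7 chords.
D: 5·5 = 25 beats, 25/0.5 = 50 chords.
E: 24·4 = 96 beats, 96/3 = 32 chords.
F: 15·3 = 45 beats, 45/5 = 9 chords.
Total: 23 + 32 + 7 + 50 + 32 + 9 = 153.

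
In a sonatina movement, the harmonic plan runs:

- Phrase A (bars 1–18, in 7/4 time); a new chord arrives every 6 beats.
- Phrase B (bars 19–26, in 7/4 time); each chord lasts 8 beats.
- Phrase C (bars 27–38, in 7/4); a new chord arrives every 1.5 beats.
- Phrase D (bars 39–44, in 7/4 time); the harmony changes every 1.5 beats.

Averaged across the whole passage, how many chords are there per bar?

28/11 chords per bar

A: 18 bars of 7 beats is 126 beats; at 6 beats each that's 21 chords.
B: 8 bars of 7 beats is 56 beats; at 8 beats each that's 7 chords.
C: 12 bars of 7 beats is 84 beats; at 1.5 beats each that's 56 chords.
D: 6 bars of 7 beats is 42 beats; at 1.5 beats each that's 28 chords.
Overall: 112 chords over 44 bars → 112/44 = 28/11 chords per bar.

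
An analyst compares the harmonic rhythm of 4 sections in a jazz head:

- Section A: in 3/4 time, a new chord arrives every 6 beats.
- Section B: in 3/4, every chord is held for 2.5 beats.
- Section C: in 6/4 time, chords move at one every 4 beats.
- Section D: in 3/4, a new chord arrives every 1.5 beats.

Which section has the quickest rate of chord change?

Section D

A: each chord is 6 beats in 3/4, so 0.5 per bar.
B: each chord is 2.5 beats in 3/4, so 1.2 per bar.
C: each chord is 4 beats in 6/4, so 1.5 per bar.
D: each chord is 1.5 beats in 3/4, so 2 per bar.
Fastest is D at 2 chords/bar.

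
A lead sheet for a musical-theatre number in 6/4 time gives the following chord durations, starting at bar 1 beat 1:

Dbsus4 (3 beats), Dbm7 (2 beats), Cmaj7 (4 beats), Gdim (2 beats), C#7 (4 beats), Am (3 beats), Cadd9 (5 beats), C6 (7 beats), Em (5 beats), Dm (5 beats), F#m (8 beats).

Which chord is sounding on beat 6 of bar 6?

Beat 6 of bar 6 is beat (6−1)×6 + 6 = 36 overall.
Running totals: Dbsus4 ends at 3, Dbm7 ends at 5, Cmaj7 ends at 9, Gdim ends at 11, C#7 ends at 15, Am ends at 18, Cadd9 ends at 23, C6 ends at 30, Em ends at 35, Dm ends at 40.
Beat 36 falls within Dm.

Dm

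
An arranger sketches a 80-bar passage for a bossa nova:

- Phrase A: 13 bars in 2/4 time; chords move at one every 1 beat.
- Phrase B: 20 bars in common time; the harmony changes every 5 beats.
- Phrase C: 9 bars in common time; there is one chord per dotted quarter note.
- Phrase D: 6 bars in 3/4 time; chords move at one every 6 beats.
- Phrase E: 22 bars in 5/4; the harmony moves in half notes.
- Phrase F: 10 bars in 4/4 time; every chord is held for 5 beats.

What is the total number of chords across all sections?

A: 13·2 = 26 beats, 26/1 = 26 chords.
B: 20·4 = 80 beats, 80/5 = 16 chords.
C: 9·4 = 36 beats, 36/1.5 = 24 chords.
D: 6·3 = 18 beats, 18/6 = 3 chords.
E: 22·5 = 110 beats, 110/2 = 55 chords.
F: 10·4 = 40 beats, 40/5 = 8 chords.
Total: 26 + 16 + 24 + 3 + 55 + 8 = 132.

132 chords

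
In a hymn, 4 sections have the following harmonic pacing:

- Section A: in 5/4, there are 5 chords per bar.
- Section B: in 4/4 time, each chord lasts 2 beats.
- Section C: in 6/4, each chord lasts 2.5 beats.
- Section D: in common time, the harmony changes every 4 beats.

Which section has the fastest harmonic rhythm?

A: each chord is 1 beat in 5/4, so 5 per bar.
B: each chord is 2 beats in 4/4, so 2 per bar.
C: each chord is 2.5 beats in 6/4, so 2.4 per bar.
D: each chord is 4 beats in 4/4, so 1 per bar.
Fastest is A at 5 chords/bar.

Section A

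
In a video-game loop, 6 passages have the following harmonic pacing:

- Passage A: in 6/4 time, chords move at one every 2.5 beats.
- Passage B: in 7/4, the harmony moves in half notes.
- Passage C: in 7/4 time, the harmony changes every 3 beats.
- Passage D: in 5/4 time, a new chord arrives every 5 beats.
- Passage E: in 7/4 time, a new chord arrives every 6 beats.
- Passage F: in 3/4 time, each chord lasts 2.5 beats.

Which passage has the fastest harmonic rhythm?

A: 6/2.5 = 2.4 chords/bar.
B: 7/2 = 3.5 chords/bar.
C: 7/3 = 7/3 chords/bar.
D: 5/5 = 1 chord/bar.
E: 7/6 = 7/6 chords/bar.
F: 3/2.5 = 1.2 chords/bar.
Fastest is B at 3.5 chords/bar.

Passage B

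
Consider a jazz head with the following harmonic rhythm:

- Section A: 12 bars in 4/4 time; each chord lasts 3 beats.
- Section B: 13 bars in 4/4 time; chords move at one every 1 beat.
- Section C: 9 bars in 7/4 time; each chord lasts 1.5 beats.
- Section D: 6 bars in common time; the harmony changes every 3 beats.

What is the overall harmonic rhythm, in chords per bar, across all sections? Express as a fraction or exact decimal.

A: 12 × 4 = 48 beats ÷ 3 = 16 chords.
B: 13 × 4 = 52 beats ÷ 1 = 52 chords.
C: 9 × 7 = 63 beats ÷ 1.5 = 42 chords.
D: 6 × 4 = 24 beats ÷ 3 = 8 chords.
Overall: 118 chords over 40 bars → 118/40 = 2.95 chords per bar.

2.95 chords per bar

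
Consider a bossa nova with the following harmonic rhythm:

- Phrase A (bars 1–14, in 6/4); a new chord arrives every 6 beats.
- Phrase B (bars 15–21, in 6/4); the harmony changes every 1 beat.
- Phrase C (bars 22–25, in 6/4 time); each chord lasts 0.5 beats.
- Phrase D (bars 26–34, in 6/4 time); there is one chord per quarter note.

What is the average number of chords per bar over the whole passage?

A: 14 × 6 = 84 beats ÷ 6 = 14 chords.
B: 7 × 6 = 42 beats ÷ 1 = 42 chords.
C: 4 × 6 = 24 beats ÷ 0.5 = 48 chords.
D: 9 × 6 = 54 beats ÷ 1 = 54 chords.
Overall: 158 chords over 34 bars → 158/34 = 79/17 chords per bar.

79/17 chords per bar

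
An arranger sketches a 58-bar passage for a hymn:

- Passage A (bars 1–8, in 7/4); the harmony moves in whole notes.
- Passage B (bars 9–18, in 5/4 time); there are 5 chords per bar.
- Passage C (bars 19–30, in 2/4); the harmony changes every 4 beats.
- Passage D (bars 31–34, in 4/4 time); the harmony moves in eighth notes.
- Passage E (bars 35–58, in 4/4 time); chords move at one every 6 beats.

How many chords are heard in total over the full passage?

118 chords

A: 8 bars × 7 beats = 56 beats; 4 beats/chord → 14 chords.
B: 10 bars × 5 beats = 50 beats; 1 beat/chord → 50 chords.
C: 12 bars × 2 beats = 24 beats; 4 beats/chord → 6 chords.
D: 4 bars × 4 beats = 16 beats; 0.5 beats/chord → 32 chords.
E: 24 bars × 4 beats = 96 beats; 6 beats/chord → 16 chords.
Total: 14 + 50 + 6 + 32 + 16 = 118.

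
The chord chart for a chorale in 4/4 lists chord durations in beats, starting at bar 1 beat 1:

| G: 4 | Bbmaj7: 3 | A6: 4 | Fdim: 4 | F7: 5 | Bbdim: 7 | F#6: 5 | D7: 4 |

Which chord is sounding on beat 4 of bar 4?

F7

Beat 4 of bar 4 is beat (4−1)×4 + 4 = 16 overall.
Running totals: G ends at 4, Bbmaj7 ends at 7, A6 ends at 11, Fdim ends at 15, F7 ends at 20.
Beat 16 falls within F7.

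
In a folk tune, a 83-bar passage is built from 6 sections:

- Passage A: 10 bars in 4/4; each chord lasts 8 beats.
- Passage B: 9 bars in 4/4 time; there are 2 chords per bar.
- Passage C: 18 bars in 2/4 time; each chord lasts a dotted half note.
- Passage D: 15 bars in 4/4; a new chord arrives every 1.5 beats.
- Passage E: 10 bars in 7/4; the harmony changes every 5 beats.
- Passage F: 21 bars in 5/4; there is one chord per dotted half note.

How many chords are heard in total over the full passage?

A: 10 bars × 4 beats = 40 beats; 8 beats/chord → 5 chords.
B: 9 bars × 4 beats = 36 beats; 2 beats/chord → 18 chords.
C: 18 bars × 2 beats = 36 beats; 3 beats/chord → 12 chords.
D: 15 bars × 4 beats = 60 beats; 1.5 beats/chord → 40 chords.
E: 10 bars × 7 beats = 70 beats; 5 beats/chord → 14 chords.
F: 21 bars × 5 beats = 105 beats; 3 beats/chord → 35 chords.
Total: 5 + 18 + 12 + 40 + 14 + 35 = 124.

124 chords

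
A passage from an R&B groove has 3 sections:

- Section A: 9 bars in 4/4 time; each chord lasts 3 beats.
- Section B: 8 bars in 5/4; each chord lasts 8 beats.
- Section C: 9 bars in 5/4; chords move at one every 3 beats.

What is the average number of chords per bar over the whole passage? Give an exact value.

A: 9 bars of 4 beats is 36 beats; at 3 beats each that's 12 chords.
B: 8 bars of 5 beats is 40 beats; at 8 beats each that's 5 chords.
C: 9 bars of 5 beats is 45 beats; at 3 beats each that's 15 chords.
Overall: 32 chords over 26 bars → 32/26 = 16/13 chords per bar.

16/13 chords per bar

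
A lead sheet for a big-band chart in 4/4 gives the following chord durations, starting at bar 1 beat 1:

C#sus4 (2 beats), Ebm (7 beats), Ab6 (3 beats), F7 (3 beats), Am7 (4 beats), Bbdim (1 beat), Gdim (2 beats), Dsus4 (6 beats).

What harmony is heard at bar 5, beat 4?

Beat 4 of bar 5 is beat (5−1)×4 + 4 = 20 overall.
Running totals: C#sus4 ends at 2, Ebm ends at 9, Ab6 ends at 12, F7 ends at 15, Am7 ends at 19, Bbdim ends at 20.
Beat 20 falls within Bbdim.

Bbdim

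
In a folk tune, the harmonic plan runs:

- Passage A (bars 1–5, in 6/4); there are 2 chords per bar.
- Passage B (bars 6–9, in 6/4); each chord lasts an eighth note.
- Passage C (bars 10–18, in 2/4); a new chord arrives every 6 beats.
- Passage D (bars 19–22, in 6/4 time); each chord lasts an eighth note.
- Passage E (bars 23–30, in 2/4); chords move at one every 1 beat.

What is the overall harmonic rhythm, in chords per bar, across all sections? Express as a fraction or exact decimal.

A: 5 × 6 = 30 beats ÷ 3 = 10 chords.
B: 4 × 6 = 24 beats ÷ 0.5 = 48 chords.
C: 9 × 2 = 18 beats ÷ 6 = 3 chords.
D: 4 × 6 = 24 beats ÷ 0.5 = 48 chords.
E: 8 × 2 = 16 beats ÷ 1 = 16 chords.
Overall: 125 chords over 30 bars → 125/30 = 25/6 chords per bar.

25/6 chords per bar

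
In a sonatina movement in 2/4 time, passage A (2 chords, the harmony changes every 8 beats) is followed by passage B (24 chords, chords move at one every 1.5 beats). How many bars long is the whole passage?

A: 2 × 8 = 16 beats = 8 bars.
B: 24 × 1.5 = 36 beats = 18 bars.
Total: 8 + 18 = 26 bars.

26 bars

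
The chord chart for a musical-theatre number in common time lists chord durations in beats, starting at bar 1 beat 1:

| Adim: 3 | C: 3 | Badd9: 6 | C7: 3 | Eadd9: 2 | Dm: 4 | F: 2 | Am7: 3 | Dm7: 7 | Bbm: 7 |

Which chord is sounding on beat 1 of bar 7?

Am7

Beat 1 of bar 7 is beat (7−1)×4 + 1 = 25 overall.
Running totals: Adim ends at 3, C ends at 6, Badd9 ends at 12, C7 ends at 15, Eadd9 ends at 17, Dm ends at 21, F ends at 23, Am7 ends at 26.
Beat 25 falls within Am7.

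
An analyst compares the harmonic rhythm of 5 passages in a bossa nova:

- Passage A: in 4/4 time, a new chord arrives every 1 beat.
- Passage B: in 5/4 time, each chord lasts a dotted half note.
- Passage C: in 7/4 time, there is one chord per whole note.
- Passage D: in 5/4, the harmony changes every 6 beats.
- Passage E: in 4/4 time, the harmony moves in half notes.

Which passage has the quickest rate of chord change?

A: each chord is 1 beat in 4/4, so 4 per bar.
B: each chord is 3 beats in 5/4, so 5/3 per bar.
C: each chord is 4 beats in 7/4, so 1.75 per bar.
D: each chord is 6 beats in 5/4, so 5/6 per bar.
E: each chord is 2 beats in 4/4, so 2 per bar.
Fastest is A at 4 chords/bar.

Passage A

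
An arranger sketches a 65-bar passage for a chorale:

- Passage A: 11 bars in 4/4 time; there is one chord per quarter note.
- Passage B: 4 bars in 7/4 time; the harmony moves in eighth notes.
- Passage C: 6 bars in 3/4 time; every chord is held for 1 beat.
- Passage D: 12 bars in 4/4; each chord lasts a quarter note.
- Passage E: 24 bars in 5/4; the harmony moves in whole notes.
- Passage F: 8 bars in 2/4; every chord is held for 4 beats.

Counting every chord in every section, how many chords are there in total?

A: 11·4 = 44 beats, 44/1 = 44 chords.
B: 4·7 = 28 beats, 28/0.5 = 56 chords.
C: 6·3 = 18 beats, 18/1 = 18 chords.
D: 12·4 = 48 beats, 48/1 = 48 chords.
E: 24·5 = 120 beats, 120/4 = 30 chords.
F: 8·2 = 16 beats, 16/4 = 4 chords.
Total: 44 + 56 + 18 + 48 + 30 + 4 = 200.

200 chords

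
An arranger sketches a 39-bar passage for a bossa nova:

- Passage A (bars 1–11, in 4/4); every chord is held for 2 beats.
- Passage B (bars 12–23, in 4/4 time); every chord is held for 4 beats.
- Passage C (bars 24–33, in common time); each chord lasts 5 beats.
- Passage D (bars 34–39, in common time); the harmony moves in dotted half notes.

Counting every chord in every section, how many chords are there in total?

50 chords

A: 11·4 = 44 beats, 44/2 = 22 chords.
B: 12·4 = 48 beats, 48/4 = 12 chords.
C: 10·4 = 40 beats, 40/5 = 8 chords.
D: 6·4 = 24 beats, 24/3 = 8 chords.
Total: 22 + 12 + 8 + 8 = 50.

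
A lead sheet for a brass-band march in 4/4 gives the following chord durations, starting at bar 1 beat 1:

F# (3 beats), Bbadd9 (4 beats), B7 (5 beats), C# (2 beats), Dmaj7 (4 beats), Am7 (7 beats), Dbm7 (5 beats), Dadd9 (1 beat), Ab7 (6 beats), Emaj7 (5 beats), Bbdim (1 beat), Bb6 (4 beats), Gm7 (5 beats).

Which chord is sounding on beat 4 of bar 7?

Beat 4 of bar 7 is beat (7−1)×4 + 4 = 28 overall.
Running totals: F# ends at 3, Bbadd9 ends at 7, B7 ends at 12, C# ends at 14, Dmaj7 ends at 18, Am7 ends at 25, Dbm7 ends at 30.
Beat 28 falls within Dbm7.

Dbm7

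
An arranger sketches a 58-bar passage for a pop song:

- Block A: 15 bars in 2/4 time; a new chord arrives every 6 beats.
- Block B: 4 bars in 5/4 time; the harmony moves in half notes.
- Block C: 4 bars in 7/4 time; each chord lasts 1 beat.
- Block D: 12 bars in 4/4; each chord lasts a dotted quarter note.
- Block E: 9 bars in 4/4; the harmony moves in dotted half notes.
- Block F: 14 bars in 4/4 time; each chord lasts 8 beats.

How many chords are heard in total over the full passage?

A has 30 beats and chords last 6 each, so 5 chords.
B has 20 beats and chords last 2 each, so 10 chords.
C has 28 beats and chords last 1 each, so 28 chords.
D has 48 beats and chords last 1.5 each, so 32 chords.
E has 36 beats and chords last 3 each, so 12 chords.
F has 56 beats and chords last 8 each, so 7 chords.
Total: 5 + 10 + 28 + 32 + 12 + 7 = 94.

94 chords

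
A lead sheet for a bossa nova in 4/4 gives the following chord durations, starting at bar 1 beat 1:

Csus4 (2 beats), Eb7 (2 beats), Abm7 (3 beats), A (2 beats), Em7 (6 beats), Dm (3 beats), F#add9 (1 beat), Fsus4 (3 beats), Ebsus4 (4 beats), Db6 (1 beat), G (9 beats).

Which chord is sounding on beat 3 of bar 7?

Beat 3 of bar 7 is beat (7−1)×4 + 3 = 27 overall.
Running totals: Csus4 ends at 2, Eb7 ends at 4, Abm7 ends at 7, A ends at 9, Em7 ends at 15, Dm ends at 18, F#add9 ends at 19, Fsus4 ends at 22, Ebsus4 ends at 26, Db6 ends at 27.
Beat 27 falls within Db6.

Db6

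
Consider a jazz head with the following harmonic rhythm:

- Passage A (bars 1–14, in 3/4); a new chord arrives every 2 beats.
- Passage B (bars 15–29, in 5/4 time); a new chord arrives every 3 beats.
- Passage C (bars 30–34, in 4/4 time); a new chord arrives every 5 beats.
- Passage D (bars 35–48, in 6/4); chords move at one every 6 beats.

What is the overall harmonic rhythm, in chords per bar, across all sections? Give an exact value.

4/3 chords per bar

A: 14 bars of 3 beats is 42 beats; at 2 beats each that's 21 chords.
B: 15 bars of 5 beats is 75 beats; at 3 beats each that's 25 chords.
C: 5 bars of 4 beats is 20 beats; at 5 beats each that's 4 chords.
D: 14 bars of 6 beats is 84 beats; at 6 beats each that's 14 chords.
Overall: 64 chords over 48 bars → 64/48 = 4/3 chords per bar.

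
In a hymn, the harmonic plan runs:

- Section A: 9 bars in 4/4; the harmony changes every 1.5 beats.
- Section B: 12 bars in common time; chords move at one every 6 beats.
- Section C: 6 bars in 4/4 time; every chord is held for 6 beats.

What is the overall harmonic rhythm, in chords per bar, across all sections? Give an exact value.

4/3 chords per bar

A: 9 × 4 = 36 beats ÷ 1.5 = 24 chords.
B: 12 × 4 = 48 beats ÷ 6 = 8 chords.
C: 6 × 4 = 24 beats ÷ 6 = 4 chords.
Overall: 36 chords over 27 bars → 36/27 = 4/3 chords per bar.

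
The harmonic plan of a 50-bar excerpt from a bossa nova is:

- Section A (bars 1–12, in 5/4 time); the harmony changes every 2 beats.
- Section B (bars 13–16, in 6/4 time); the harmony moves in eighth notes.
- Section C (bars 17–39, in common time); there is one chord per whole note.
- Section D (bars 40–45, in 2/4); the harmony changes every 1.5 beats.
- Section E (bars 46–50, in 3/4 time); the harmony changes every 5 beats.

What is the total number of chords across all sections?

A: 12·5 = 60 beats, 60/2 = 30 chords.
B: 4·6 = 24 beats, 24/0.5 = 48 chords.
C: 23·4 = 92 beats, 92/4 = 23 chords.
D: 6·2 = 12 beats, 12/1.5 = 8 chords.
E: 5·3 = 15 beats, 15/5 = 3 chords.
Total: 30 + 48 + 23 + 8 + 3 = 112.

112 chords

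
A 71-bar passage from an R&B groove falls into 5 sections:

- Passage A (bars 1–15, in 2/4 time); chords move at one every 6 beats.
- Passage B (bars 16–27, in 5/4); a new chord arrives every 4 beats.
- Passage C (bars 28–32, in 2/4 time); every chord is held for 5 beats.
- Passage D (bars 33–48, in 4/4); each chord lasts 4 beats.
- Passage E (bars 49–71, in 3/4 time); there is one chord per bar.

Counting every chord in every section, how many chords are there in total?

A: 15 bars × 2 beats = 30 beats; 6 beats/chord → 5 chords.
B: 12 bars × 5 beats = 60 beats; 4 beats/chord → 15 chords.
C: 5 bars × 2 beats = 10 beats; 5 beats/chord → 2 chords.
D: 16 bars × 4 beats = 64 beats; 4 beats/chord → 16 chords.
E: 23 bars × 3 beats = 69 beats; 3 beats/chord → 23 chords.
Total: 5 + 15 + 2 + 16 + 23 = 61.

61 chords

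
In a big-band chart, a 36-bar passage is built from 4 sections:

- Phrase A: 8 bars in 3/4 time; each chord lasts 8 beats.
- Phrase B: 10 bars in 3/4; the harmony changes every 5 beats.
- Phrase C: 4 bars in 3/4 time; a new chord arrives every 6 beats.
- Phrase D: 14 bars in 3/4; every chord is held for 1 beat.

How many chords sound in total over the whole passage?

53 chords

A: 8·3 = 24 beats, 24/8 = 3 chords.
B: 10·3 = 30 beats, 30/5 = 6 chords.
C: 4·3 = 12 beats, 12/6 = 2 chords.
D: 14·3 = 42 beats, 42/1 = 42 chords.
Total: 3 + 6 + 2 + 42 = 53.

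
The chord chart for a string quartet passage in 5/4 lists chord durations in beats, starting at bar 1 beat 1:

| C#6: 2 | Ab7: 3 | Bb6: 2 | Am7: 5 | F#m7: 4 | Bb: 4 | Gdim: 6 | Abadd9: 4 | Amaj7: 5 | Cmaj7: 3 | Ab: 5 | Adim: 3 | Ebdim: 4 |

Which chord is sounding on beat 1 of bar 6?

Beat 1 of bar 6 is beat (6−1)×5 + 1 = 26 overall.
Running totals: C#6 ends at 2, Ab7 ends at 5, Bb6 ends at 7, Am7 ends at 12, F#m7 ends at 16, Bb ends at 20, Gdim ends at 26.
Beat 26 falls within Gdim.

Gdim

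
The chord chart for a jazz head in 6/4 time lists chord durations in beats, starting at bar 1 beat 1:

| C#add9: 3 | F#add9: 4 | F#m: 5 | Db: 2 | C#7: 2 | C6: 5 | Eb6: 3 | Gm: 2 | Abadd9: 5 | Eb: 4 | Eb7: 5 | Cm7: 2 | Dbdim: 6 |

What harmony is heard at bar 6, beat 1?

Beat 1 of bar 6 is beat (6−1)×6 + 1 = 31 overall.
Running totals: C#add9 ends at 3, F#add9 ends at 7, F#m ends at 12, Db ends at 14, C#7 ends at 16, C6 ends at 21, Eb6 ends at 24, Gm ends at 26, Abadd9 ends at 31.
Beat 31 falls within Abadd9.

Abadd9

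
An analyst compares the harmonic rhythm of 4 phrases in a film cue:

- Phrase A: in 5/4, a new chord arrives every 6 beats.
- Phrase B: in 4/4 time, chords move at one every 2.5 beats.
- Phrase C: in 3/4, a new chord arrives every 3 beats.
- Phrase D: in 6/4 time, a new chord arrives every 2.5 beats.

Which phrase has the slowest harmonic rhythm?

Phrase A

A: each chord is 6 beats in 5/4, so 5/6 per bar.
B: each chord is 2.5 beats in 4/4, so 1.6 per bar.
C: each chord is 3 beats in 3/4, so 1 per bar.
D: each chord is 2.5 beats in 6/4, so 2.4 per bar.
Slowest is A at 5/6 chords/bar.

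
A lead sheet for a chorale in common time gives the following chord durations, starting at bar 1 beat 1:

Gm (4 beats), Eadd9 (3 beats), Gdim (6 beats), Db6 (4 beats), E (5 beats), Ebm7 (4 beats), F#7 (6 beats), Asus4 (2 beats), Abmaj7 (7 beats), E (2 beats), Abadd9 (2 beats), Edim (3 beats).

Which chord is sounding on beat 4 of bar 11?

Beat 4 of bar 11 is beat (11−1)×4 + 4 = 44 overall.
Running totals: Gm ends at 4, Eadd9 ends at 7, Gdim ends at 13, Db6 ends at 17, E ends at 22, Ebm7 ends at 26, F#7 ends at 32, Asus4 ends at 34, Abmaj7 ends at 41, E ends at 43, Abadd9 ends at 45.
Beat 44 falls within Abadd9.

Abadd9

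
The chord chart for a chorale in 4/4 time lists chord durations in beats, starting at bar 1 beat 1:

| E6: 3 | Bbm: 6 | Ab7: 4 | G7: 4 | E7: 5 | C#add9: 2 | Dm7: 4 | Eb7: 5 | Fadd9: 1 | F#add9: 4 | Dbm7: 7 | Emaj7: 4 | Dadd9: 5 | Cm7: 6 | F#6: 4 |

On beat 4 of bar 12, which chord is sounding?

Emaj7

Beat 4 of bar 12 is beat (12−1)×4 + 4 = 48 overall.
Running totals: E6 ends at 3, Bbm ends at 9, Ab7 ends at 13, G7 ends at 17, E7 ends at 22, C#add9 ends at 24, Dm7 ends at 28, Eb7 ends at 33, Fadd9 ends at 34, F#add9 ends at 38, Dbm7 ends at 45, Emaj7 ends at 49.
Beat 48 falls within Emaj7.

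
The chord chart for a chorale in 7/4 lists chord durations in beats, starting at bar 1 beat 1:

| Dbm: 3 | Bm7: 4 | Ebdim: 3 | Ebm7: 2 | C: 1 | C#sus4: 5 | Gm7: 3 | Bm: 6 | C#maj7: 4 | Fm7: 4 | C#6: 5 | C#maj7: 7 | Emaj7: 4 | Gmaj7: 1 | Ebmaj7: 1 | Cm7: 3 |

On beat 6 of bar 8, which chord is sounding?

Beat 6 of bar 8 is beat (8−1)×7 + 6 = 55 overall.
Running totals: Dbm ends at 3, Bm7 ends at 7, Ebdim ends at 10, Ebm7 ends at 12, C ends at 13, C#sus4 ends at 18, Gm7 ends at 21, Bm ends at 27, C#maj7 ends at 31, Fm7 ends at 35, C#6 ends at 40, C#maj7 ends at 47, Emaj7 ends at 51, Gmaj7 ends at 52, Ebmaj7 ends at 53, Cm7 ends at 56.
Beat 55 falls within Cm7.

Cm7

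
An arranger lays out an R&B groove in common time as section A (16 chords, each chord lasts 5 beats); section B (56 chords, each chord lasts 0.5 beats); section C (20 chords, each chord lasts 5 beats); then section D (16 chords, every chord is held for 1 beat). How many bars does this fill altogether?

A: 16 × 5 = 80 beats = 20 bars.
B: 56 × 0.5 = 28 beats = 7 bars.
C: 20 × 5 = 100 beats = 25 bars.
D: 16 × 1 = 16 beats = 4 bars.
Total: 20 + 7 + 25 + 4 = 56 bars.

56 bars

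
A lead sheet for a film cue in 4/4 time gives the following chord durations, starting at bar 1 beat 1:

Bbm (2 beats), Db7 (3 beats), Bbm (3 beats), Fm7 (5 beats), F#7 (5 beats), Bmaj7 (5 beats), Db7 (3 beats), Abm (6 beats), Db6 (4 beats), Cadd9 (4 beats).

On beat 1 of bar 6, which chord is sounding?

Bmaj7

Beat 1 of bar 6 is beat (6−1)×4 + 1 = 21 overall.
Running totals: Bbm ends at 2, Db7 ends at 5, Bbm ends at 8, Fm7 ends at 13, F#7 ends at 18, Bmaj7 ends at 23.
Beat 21 falls within Bmaj7.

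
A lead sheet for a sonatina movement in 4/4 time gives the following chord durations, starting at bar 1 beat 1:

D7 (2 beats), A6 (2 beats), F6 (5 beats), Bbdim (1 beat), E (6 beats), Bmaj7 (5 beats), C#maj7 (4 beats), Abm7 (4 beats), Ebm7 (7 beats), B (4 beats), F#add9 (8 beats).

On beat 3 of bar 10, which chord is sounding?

Beat 3 of bar 10 is beat (10−1)×4 + 3 = 39 overall.
Running totals: D7 ends at 2, A6 ends at 4, F6 ends at 9, Bbdim ends at 10, E ends at 16, Bmaj7 ends at 21, C#maj7 ends at 25, Abm7 ends at 29, Ebm7 ends at 36, B ends at 40.
Beat 39 falls within B.

B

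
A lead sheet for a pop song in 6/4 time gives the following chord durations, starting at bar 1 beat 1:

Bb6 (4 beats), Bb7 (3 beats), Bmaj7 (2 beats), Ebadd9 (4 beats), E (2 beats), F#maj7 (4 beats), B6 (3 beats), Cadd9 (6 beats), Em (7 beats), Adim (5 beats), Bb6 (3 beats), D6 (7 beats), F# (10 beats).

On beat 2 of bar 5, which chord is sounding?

Beat 2 of bar 5 is beat (5−1)×6 + 2 = 26 overall.
Running totals: Bb6 ends at 4, Bb7 ends at 7, Bmaj7 ends at 9, Ebadd9 ends at 13, E ends at 15, F#maj7 ends at 19, B6 ends at 22, Cadd9 ends at 28.
Beat 26 falls within Cadd9.

Cadd9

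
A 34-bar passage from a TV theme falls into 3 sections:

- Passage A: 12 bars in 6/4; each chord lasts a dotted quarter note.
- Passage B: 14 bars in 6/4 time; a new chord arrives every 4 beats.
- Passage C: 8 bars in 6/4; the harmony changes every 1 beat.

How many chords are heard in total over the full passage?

A: 12·6 = 72 beats, 72/1.5 = 48 chords.
B: 14·6 = 84 beats, 84/4 = 21 chords.
C: 8·6 = 48 beats, 48/1 = 48 chords.
Total: 48 + 21 + 48 = 117.

117 chords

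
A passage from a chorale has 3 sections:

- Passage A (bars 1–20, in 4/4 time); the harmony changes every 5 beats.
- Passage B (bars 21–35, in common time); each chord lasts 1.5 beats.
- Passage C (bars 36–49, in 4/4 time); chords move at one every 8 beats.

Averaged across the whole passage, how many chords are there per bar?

9/7 chords per bar

A: 20 bars of 4 beats is 80 beats; at 5 beats each that's 16 chords.
B: 15 bars of 4 beats is 60 beats; at 1.5 beats each that's 40 chords.
C: 14 bars of 4 beats is 56 beats; at 8 beats each that's 7 chords.
Overall: 63 chords over 49 bars → 63/49 = 9/7 chords per bar.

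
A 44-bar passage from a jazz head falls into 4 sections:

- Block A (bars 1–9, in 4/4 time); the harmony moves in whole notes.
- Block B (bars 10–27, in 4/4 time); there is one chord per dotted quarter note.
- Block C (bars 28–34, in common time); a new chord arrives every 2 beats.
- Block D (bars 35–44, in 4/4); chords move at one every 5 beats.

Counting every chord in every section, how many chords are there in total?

79 chords

A: 9 bars × 4 beats = 36 beats; 4 beats/chord → 9 chords.
B: 18 bars × 4 beats = 72 beats; 1.5 beats/chord → 48 chords.
C: 7 bars × 4 beats = 28 beats; 2 beats/chord → 14 chords.
D: 10 bars × 4 beats = 40 beats; 5 beats/chord → 8 chords.
Total: 9 + 48 + 14 + 8 = 79.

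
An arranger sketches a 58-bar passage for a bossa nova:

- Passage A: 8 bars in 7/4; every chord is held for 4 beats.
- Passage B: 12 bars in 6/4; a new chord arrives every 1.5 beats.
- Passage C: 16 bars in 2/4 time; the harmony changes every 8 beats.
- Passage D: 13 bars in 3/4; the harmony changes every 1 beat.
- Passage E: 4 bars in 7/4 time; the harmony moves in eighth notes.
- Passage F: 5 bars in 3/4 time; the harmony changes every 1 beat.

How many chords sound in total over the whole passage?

A has 56 beats and chords last 4 each, so 14 chords.
B has 72 beats and chords last 1.5 each, so 48 chords.
C has 32 beats and chords last 8 each, so 4 chords.
D has 39 beats and chords last 1 each, so 39 chords.
E has 28 beats and chords last 0.5 each, so 56 chords.
F has 15 beats and chords last 1 each, so 15 chords.
Total: 14 + 48 + 4 + 39 + 56 + 15 = 176.

176 chords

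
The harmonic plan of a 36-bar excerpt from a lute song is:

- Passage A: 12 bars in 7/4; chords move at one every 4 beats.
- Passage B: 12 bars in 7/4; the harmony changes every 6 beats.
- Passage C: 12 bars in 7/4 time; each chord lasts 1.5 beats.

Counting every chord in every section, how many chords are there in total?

91 chords

A has 84 beats and chords last 4 each, so 21 chords.
B has 84 beats and chords last 6 each, so 14 chords.
C has 84 beats and chords last 1.5 each, so 56 chords.
Total: 21 + 14 + 56 = 91.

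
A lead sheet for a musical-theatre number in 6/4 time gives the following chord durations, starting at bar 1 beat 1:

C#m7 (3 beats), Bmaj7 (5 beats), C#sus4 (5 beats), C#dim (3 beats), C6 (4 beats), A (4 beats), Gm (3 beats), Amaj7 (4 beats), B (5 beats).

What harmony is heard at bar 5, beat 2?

Gm

Beat 2 of bar 5 is beat (5−1)×6 + 2 = 26 overall.
Running totals: C#m7 ends at 3, Bmaj7 ends at 8, C#sus4 ends at 13, C#dim ends at 16, C6 ends at 20, A ends at 24, Gm ends at 27.
Beat 26 falls within Gm.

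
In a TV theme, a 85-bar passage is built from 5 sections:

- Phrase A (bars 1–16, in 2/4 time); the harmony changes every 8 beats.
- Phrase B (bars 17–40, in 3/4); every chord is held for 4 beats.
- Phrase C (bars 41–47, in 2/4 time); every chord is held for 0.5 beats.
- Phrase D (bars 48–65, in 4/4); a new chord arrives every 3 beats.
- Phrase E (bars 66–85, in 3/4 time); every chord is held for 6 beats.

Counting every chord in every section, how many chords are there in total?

84 chords

A: 16 bars × 2 beats = 32 beats; 8 beats/chord → 4 chords.
B: 24 bars × 3 beats = 72 beats; 4 beats/chord → 18 chords.
C: 7 bars × 2 beats = 14 beats; 0.5 beats/chord → 28 chords.
D: 18 bars × 4 beats = 72 beats; 3 beats/chord → 24 chords.
E: 20 bars × 3 beats = 60 beats; 6 beats/chord → 10 chords.
Total: 4 + 18 + 28 + 24 + 10 = 84.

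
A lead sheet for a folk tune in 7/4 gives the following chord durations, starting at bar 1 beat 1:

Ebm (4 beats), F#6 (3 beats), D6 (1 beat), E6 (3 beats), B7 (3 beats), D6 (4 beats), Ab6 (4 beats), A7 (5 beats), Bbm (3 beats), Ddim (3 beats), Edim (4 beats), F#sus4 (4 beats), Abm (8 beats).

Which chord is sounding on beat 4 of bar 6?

F#sus4

Beat 4 of bar 6 is beat (6−1)×7 + 4 = 39 overall.
Running totals: Ebm ends at 4, F#6 ends at 7, D6 ends at 8, E6 ends at 11, B7 ends at 14, D6 ends at 18, Ab6 ends at 22, A7 ends at 27, Bbm ends at 30, Ddim ends at 33, Edim ends at 37, F#sus4 ends at 41.
Beat 39 falls within F#sus4.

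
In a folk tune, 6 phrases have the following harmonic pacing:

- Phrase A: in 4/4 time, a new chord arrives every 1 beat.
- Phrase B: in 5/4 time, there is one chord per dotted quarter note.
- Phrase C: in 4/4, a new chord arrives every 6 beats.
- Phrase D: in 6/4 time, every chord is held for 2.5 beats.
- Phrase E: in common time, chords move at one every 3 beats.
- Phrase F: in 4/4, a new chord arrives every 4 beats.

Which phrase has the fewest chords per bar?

A: 4 beats/bar ÷ 1 beat/chord = 4 chords/bar.
B: 5 beats/bar ÷ 1.5 beats/chord = 10/3 chords/bar.
C: 4 beats/bar ÷ 6 beats/chord = 2/3 chords/bar.
D: 6 beats/bar ÷ 2.5 beats/chord = 2.4 chords/bar.
E: 4 beats/bar ÷ 3 beats/chord = 4/3 chords/bar.
F: 4 beats/bar ÷ 4 beats/chord = 1 chord/bar.
Slowest is C at 2/3 chords/bar.

Phrase C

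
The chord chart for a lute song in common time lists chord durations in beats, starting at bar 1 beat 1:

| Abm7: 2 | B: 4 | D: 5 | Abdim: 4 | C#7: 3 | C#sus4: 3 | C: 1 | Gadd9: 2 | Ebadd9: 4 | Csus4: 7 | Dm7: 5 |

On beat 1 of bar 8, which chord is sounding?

Beat 1 of bar 8 is beat (8−1)×4 + 1 = 29 overall.
Running totals: Abm7 ends at 2, B ends at 6, D ends at 11, Abdim ends at 15, C#7 ends at 18, C#sus4 ends at 21, C ends at 22, Gadd9 ends at 24, Ebadd9 ends at 28, Csus4 ends at 35.
Beat 29 falls within Csus4.

Csus4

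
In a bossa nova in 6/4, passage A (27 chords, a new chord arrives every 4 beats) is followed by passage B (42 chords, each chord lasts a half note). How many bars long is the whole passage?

A: 27 × 4 = 108 beats = 18 bars.
B: 42 × 2 = 84 beats = 14 bars.
Total: 18 + 14 = 32 bars.

32 bars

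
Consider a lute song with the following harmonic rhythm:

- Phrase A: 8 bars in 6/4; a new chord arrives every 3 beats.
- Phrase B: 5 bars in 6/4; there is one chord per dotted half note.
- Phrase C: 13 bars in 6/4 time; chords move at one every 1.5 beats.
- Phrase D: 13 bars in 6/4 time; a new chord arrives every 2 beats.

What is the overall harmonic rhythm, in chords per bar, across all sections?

A: 8 bars of 6 beats is 48 beats; at 3 beats each that's 16 chords.
B: 5 bars of 6 beats is 30 beats; at 3 beats each that's 10 chords.
C: 13 bars of 6 beats is 78 beats; at 1.5 beats each that's 52 chords.
D: 13 bars of 6 beats is 78 beats; at 2 beats each that's 39 chords.
Overall: 117 chords over 39 bars → 117/39 = 3 chords per bar.

3 chords per bar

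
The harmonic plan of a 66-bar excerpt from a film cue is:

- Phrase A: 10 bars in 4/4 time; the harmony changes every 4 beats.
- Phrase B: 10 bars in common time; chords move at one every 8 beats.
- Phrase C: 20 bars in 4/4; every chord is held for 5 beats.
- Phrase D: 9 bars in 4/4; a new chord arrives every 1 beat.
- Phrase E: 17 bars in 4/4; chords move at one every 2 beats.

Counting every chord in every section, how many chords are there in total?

A has 40 beats and chords last 4 each, so 10 chords.
B has 40 beats and chords last 8 each, so 5 chords.
C has 80 beats and chords last 5 each, so 16 chords.
D has 36 beats and chords last 1 each, so 36 chords.
E has 68 beats and chords last 2 each, so 34 chords.
Total: 10 + 5 + 16 + 36 + 34 = 101.

101 chords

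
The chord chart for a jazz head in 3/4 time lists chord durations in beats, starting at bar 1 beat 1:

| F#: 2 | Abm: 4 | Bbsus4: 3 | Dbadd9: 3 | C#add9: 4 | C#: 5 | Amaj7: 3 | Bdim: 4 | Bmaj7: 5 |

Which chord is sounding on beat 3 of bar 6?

C#

Beat 3 of bar 6 is beat (6−1)×3 + 3 = 18 overall.
Running totals: F# ends at 2, Abm ends at 6, Bbsus4 ends at 9, Dbadd9 ends at 12, C#add9 ends at 16, C# ends at 21.
Beat 18 falls within C#.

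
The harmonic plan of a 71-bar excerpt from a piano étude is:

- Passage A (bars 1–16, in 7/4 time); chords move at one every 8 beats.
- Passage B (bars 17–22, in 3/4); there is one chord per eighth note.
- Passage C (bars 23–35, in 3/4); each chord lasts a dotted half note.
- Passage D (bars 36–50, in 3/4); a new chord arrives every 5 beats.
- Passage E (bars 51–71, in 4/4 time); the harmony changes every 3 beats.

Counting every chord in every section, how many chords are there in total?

A: 16·7 = 112 beats, 112/8 = 14 chords.
B: 6·3 = 18 beats, 18/0.5 = 36 chords.
C: 13·3 = 39 beats, 39/3 = 13 chords.
D: 15·3 = 45 beats, 45/5 = 9 chords.
E: 21·4 = 84 beats, 84/3 = 28 chords.
Total: 14 + 36 + 13 + 9 + 28 = 100.

100 chords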